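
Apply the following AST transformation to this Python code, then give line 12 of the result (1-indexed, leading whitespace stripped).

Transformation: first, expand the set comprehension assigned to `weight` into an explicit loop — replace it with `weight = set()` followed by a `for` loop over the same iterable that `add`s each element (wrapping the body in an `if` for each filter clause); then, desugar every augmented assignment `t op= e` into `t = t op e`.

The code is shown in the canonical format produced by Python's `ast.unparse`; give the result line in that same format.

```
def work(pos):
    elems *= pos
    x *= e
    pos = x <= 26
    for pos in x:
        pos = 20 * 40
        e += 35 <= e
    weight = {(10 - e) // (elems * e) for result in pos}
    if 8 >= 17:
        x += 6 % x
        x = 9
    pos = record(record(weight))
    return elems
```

Transformed code:
def work(pos):
    elems = elems * pos
    x = x * e
    pos = x <= 26
    for pos in x:
        pos = 20 * 40
        e = e + (35 <= e)
    weight = set()
    for result in pos:
        weight.add((10 - e) // (elems * e))
    if 8 >= 17:
        x = x + 6 % x
        x = 9
    pos = record(record(weight))
    return elems

x = x + 6 % x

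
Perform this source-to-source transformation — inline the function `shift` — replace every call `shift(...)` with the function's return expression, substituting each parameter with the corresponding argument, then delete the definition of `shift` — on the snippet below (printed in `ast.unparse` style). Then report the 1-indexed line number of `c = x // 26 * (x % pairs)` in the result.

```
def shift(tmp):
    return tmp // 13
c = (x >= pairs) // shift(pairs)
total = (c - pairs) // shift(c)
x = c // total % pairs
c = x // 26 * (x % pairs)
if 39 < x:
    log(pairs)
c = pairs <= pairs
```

Transformed code:
c = (x >= pairs) // (pairs // 13)
total = (c - pairs) // (c // 13)
x = c // total % pairs
c = x // 26 * (x % pairs)
if 39 < x:
    log(pairs)
c = pairs <= pairs

4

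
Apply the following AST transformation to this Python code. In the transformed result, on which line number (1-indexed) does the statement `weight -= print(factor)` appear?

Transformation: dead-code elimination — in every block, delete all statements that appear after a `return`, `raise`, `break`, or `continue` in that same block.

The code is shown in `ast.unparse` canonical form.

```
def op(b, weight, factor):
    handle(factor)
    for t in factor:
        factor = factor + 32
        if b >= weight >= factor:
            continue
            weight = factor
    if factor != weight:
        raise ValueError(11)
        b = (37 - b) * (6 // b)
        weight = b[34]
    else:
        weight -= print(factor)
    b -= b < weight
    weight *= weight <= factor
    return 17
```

10

Transformed code:
def op(b, weight, factor):
    handle(factor)
    for t in factor:
        factor = factor + 32
        if b >= weight >= factor:
            continue
    if factor != weight:
        raise ValueError(11)
    else:
        weight -= print(factor)
    b -= b < weight
    weight *= weight <= factor
    return 17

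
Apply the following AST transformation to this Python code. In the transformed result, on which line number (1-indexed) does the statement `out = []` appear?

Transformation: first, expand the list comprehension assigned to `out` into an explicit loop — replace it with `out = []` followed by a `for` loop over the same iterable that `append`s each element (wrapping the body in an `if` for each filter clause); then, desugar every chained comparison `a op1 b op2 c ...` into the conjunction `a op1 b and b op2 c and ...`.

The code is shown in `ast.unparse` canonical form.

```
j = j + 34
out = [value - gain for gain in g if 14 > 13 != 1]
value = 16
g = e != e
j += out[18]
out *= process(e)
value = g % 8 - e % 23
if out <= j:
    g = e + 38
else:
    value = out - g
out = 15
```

2

Transformed code:
j = j + 34
out = []
for gain in g:
    if 14 > 13 and 13 != 1:
        out.append(value - gain)
value = 16
g = e != e
j += out[18]
out *= process(e)
value = g % 8 - e % 23
if out <= j:
    g = e + 38
else:
    value = out - g
out = 15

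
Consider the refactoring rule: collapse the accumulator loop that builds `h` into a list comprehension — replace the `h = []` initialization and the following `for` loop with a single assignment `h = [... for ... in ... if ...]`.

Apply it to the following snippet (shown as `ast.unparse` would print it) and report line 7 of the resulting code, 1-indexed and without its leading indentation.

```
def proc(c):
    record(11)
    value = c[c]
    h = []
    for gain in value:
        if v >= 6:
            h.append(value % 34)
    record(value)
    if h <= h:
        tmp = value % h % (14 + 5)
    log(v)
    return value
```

tmp = value % h % (14 + 5)

Transformed code:
def proc(c):
    record(11)
    value = c[c]
    h = [value % 34 for gain in value if v >= 6]
    record(value)
    if h <= h:
        tmp = value % h % (14 + 5)
    log(v)
    return value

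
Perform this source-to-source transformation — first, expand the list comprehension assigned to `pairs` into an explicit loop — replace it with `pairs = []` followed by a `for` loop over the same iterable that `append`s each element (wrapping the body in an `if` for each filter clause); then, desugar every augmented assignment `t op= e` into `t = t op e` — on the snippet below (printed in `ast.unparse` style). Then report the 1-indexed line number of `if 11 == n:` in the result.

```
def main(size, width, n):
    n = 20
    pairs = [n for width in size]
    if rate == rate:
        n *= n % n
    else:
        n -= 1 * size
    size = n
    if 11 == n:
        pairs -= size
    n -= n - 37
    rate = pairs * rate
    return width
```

11

Transformed code:
def main(size, width, n):
    n = 20
    pairs = []
    for width in size:
        pairs.append(n)
    if rate == rate:
        n = n * (n % n)
    else:
        n = n - 1 * size
    size = n
    if 11 == n:
        pairs = pairs - size
    n = n - (n - 37)
    rate = pairs * rate
    return width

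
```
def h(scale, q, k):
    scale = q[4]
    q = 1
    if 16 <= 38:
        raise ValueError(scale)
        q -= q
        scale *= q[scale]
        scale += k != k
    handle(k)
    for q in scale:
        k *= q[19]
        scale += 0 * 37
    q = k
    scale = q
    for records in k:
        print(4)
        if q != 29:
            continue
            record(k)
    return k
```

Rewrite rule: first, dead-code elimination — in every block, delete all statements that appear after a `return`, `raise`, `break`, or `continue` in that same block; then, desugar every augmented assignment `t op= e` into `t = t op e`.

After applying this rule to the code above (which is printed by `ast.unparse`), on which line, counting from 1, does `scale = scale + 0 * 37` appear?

9

Transformed code:
def h(scale, q, k):
    scale = q[4]
    q = 1
    if 16 <= 38:
        raise ValueError(scale)
    handle(k)
    for q in scale:
        k = k * q[19]
        scale = scale + 0 * 37
    q = k
    scale = q
    for records in k:
        print(4)
        if q != 29:
            continue
    return k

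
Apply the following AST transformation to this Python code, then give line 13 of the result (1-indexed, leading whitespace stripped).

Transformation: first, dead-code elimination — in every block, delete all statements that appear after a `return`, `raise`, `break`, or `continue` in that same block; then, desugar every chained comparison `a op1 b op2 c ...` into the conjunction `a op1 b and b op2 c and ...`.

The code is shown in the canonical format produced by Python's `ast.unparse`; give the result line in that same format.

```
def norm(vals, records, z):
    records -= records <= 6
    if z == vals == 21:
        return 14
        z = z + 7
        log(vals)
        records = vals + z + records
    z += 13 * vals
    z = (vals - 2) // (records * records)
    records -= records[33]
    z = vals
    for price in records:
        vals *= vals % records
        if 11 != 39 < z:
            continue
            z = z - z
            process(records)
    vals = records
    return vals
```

Transformed code:
def norm(vals, records, z):
    records -= records <= 6
    if z == vals and vals == 21:
        return 14
    z += 13 * vals
    z = (vals - 2) // (records * records)
    records -= records[33]
    z = vals
    for price in records:
        vals *= vals % records
        if 11 != 39 and 39 < z:
            continue
    vals = records
    return vals

vals = records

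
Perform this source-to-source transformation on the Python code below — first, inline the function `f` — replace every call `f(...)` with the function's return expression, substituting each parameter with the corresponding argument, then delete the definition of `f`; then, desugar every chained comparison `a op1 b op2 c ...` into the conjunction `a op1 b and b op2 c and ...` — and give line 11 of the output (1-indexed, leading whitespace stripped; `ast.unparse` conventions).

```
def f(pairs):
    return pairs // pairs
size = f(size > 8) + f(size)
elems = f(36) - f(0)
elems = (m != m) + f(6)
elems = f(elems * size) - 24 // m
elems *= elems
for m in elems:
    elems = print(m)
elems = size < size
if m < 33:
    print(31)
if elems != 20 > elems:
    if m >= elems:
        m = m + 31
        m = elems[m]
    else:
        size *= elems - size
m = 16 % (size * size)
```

Transformed code:
size = (size > 8) // (size > 8) + size // size
elems = 36 // 36 - 0 // 0
elems = (m != m) + 6 // 6
elems = elems * size // (elems * size) - 24 // m
elems *= elems
for m in elems:
    elems = print(m)
elems = size < size
if m < 33:
    print(31)
if elems != 20 and 20 > elems:
    if m >= elems:
        m = m + 31
        m = elems[m]
    else:
        size *= elems - size
m = 16 % (size * size)

if elems != 20 and 20 > elems:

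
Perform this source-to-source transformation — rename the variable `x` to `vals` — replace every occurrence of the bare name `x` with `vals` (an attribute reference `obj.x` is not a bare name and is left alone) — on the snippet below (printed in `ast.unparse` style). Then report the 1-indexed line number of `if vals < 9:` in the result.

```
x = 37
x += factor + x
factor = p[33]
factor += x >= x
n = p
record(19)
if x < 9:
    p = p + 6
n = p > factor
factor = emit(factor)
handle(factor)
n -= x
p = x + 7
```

Transformed code:
vals = 37
vals += factor + vals
factor = p[33]
factor += vals >= vals
n = p
record(19)
if vals < 9:
    p = p + 6
n = p > factor
factor = emit(factor)
handle(factor)
n -= vals
p = vals + 7

7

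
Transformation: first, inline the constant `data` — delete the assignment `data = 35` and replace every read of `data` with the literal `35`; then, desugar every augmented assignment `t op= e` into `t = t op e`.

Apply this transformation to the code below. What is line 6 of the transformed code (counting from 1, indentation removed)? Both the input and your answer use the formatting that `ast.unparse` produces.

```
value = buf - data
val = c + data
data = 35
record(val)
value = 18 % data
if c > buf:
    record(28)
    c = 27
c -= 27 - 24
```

Transformed code:
value = buf - 35
val = c + 35
record(val)
value = 18 % 35
if c > buf:
    record(28)
    c = 27
c = c - (27 - 24)

record(28)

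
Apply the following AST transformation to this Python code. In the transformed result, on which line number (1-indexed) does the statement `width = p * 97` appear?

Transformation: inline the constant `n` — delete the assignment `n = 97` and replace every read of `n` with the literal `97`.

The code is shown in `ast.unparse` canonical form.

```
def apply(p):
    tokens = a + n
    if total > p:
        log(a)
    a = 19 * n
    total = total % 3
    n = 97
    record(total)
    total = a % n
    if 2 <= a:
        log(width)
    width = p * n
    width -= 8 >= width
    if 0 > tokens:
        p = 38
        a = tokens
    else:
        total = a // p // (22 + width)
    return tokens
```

Transformed code:
def apply(p):
    tokens = a + 97
    if total > p:
        log(a)
    a = 19 * 97
    total = total % 3
    record(total)
    total = a % 97
    if 2 <= a:
        log(width)
    width = p * 97
    width -= 8 >= width
    if 0 > tokens:
        p = 38
        a = tokens
    else:
        total = a // p // (22 + width)
    return tokens

11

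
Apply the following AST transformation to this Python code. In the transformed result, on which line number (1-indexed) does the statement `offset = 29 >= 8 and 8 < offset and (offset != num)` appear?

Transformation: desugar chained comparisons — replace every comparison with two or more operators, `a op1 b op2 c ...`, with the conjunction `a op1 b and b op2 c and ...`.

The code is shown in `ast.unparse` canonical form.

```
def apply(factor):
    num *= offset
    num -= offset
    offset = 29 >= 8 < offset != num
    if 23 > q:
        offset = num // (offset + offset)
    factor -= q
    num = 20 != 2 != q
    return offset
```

Transformed code:
def apply(factor):
    num *= offset
    num -= offset
    offset = 29 >= 8 and 8 < offset and (offset != num)
    if 23 > q:
        offset = num // (offset + offset)
    factor -= q
    num = 20 != 2 and 2 != q
    return offset

4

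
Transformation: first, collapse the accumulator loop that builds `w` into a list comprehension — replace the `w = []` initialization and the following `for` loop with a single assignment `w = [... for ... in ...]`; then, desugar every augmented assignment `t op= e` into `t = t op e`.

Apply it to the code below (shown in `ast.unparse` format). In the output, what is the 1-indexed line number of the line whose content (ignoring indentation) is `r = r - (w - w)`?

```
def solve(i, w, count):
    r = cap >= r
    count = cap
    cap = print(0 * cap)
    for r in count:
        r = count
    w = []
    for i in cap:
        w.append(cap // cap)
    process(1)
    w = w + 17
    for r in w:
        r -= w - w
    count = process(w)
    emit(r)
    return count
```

Transformed code:
def solve(i, w, count):
    r = cap >= r
    count = cap
    cap = print(0 * cap)
    for r in count:
        r = count
    w = [cap // cap for i in cap]
    process(1)
    w = w + 17
    for r in w:
        r = r - (w - w)
    count = process(w)
    emit(r)
    return count

11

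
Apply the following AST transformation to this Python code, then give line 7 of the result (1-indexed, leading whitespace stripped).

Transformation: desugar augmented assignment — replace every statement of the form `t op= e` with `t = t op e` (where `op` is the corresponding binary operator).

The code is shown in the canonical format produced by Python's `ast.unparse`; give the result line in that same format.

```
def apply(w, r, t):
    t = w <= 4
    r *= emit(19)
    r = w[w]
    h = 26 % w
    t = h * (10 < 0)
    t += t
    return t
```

t = t + t

Transformed code:
def apply(w, r, t):
    t = w <= 4
    r = r * emit(19)
    r = w[w]
    h = 26 % w
    t = h * (10 < 0)
    t = t + t
    return t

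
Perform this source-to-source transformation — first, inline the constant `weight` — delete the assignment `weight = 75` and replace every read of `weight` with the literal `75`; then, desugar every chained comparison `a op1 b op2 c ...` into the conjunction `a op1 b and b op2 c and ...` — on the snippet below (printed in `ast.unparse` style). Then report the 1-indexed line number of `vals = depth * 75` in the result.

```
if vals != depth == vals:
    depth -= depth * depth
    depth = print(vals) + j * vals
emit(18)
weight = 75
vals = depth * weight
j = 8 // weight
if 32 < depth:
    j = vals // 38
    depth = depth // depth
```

5

Transformed code:
if vals != depth and depth == vals:
    depth -= depth * depth
    depth = print(vals) + j * vals
emit(18)
vals = depth * 75
j = 8 // 75
if 32 < depth:
    j = vals // 38
    depth = depth // depth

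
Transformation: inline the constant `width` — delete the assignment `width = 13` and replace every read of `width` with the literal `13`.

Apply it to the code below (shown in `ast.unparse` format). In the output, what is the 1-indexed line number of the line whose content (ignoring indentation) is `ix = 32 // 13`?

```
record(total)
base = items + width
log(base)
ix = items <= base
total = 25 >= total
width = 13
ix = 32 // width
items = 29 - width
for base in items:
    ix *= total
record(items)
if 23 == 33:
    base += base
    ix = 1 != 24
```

Transformed code:
record(total)
base = items + 13
log(base)
ix = items <= base
total = 25 >= total
ix = 32 // 13
items = 29 - 13
for base in items:
    ix *= total
record(items)
if 23 == 33:
    base += base
    ix = 1 != 24

6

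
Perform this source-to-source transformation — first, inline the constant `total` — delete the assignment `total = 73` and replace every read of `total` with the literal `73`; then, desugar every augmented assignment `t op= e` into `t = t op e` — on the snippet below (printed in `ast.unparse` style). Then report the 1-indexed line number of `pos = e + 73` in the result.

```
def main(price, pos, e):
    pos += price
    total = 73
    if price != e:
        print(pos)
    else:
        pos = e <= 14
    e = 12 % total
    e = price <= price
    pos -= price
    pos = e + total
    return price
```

Transformed code:
def main(price, pos, e):
    pos = pos + price
    if price != e:
        print(pos)
    else:
        pos = e <= 14
    e = 12 % 73
    e = price <= price
    pos = pos - price
    pos = e + 73
    return price

10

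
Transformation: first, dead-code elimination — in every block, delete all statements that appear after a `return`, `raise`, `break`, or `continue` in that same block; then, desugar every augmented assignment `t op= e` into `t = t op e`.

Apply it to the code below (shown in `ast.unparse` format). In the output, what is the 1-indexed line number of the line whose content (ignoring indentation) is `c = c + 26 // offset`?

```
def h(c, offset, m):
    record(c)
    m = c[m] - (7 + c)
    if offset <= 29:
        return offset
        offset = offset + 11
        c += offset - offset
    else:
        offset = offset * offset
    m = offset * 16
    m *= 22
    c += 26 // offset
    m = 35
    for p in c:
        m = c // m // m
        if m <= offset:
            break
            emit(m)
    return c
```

Transformed code:
def h(c, offset, m):
    record(c)
    m = c[m] - (7 + c)
    if offset <= 29:
        return offset
    else:
        offset = offset * offset
    m = offset * 16
    m = m * 22
    c = c + 26 // offset
    m = 35
    for p in c:
        m = c // m // m
        if m <= offset:
            break
    return c

10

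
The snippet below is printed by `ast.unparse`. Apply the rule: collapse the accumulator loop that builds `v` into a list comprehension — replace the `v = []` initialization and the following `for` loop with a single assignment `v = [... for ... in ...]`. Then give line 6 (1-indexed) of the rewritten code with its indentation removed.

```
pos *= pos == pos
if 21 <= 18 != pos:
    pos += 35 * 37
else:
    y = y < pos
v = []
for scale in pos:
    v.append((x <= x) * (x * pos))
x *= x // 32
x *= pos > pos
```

v = [(x <= x) * (x * pos) for scale in pos]

Transformed code:
pos *= pos == pos
if 21 <= 18 != pos:
    pos += 35 * 37
else:
    y = y < pos
v = [(x <= x) * (x * pos) for scale in pos]
x *= x // 32
x *= pos > pos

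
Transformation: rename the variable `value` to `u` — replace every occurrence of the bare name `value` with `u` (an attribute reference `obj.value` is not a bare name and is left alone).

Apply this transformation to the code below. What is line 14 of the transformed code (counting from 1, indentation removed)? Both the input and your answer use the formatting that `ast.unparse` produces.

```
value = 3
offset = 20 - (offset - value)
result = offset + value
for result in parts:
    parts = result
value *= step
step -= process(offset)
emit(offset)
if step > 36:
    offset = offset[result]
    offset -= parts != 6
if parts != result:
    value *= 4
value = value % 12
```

u = u % 12

Transformed code:
u = 3
offset = 20 - (offset - u)
result = offset + u
for result in parts:
    parts = result
u *= step
step -= process(offset)
emit(offset)
if step > 36:
    offset = offset[result]
    offset -= parts != 6
if parts != result:
    u *= 4
u = u % 12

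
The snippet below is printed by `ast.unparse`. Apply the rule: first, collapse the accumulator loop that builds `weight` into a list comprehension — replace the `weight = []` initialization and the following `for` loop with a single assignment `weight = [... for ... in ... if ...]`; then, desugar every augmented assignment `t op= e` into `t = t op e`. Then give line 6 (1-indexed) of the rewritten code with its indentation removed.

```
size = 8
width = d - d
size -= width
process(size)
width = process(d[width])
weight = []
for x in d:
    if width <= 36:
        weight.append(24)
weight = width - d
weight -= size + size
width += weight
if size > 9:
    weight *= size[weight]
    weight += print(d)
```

weight = [24 for x in d if width <= 36]

Transformed code:
size = 8
width = d - d
size = size - width
process(size)
width = process(d[width])
weight = [24 for x in d if width <= 36]
weight = width - d
weight = weight - (size + size)
width = width + weight
if size > 9:
    weight = weight * size[weight]
    weight = weight + print(d)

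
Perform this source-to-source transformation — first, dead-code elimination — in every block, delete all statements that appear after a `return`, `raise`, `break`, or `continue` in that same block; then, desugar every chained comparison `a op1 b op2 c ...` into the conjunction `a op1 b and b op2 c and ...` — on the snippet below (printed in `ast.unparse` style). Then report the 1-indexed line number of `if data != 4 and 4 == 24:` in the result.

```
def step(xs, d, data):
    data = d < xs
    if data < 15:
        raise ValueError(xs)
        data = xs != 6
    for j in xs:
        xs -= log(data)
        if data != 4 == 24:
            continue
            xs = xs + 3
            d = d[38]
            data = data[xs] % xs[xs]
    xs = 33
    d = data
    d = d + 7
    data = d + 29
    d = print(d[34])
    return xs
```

Transformed code:
def step(xs, d, data):
    data = d < xs
    if data < 15:
        raise ValueError(xs)
    for j in xs:
        xs -= log(data)
        if data != 4 and 4 == 24:
            continue
    xs = 33
    d = data
    d = d + 7
    data = d + 29
    d = print(d[34])
    return xs

7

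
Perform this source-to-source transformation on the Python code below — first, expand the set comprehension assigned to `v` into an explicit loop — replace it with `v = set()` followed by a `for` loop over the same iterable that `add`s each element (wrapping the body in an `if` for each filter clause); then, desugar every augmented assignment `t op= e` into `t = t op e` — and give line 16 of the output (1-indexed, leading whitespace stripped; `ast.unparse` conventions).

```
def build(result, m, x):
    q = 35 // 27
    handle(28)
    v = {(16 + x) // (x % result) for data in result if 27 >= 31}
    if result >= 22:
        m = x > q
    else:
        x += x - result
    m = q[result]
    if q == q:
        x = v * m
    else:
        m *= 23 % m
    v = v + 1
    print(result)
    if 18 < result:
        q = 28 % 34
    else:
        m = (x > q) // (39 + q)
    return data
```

m = m * (23 % m)

Transformed code:
def build(result, m, x):
    q = 35 // 27
    handle(28)
    v = set()
    for data in result:
        if 27 >= 31:
            v.add((16 + x) // (x % result))
    if result >= 22:
        m = x > q
    else:
        x = x + (x - result)
    m = q[result]
    if q == q:
        x = v * m
    else:
        m = m * (23 % m)
    v = v + 1
    print(result)
    if 18 < result:
        q = 28 % 34
    else:
        m = (x > q) // (39 + q)
    return data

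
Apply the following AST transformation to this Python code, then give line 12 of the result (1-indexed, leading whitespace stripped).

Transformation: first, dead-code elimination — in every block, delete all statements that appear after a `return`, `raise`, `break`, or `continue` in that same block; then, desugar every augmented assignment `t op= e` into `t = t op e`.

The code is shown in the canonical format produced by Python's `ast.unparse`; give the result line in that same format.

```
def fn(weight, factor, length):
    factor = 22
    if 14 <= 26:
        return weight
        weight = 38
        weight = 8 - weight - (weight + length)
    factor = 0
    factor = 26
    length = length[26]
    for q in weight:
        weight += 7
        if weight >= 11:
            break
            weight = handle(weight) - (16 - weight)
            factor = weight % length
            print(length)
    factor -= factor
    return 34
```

factor = factor - factor

Transformed code:
def fn(weight, factor, length):
    factor = 22
    if 14 <= 26:
        return weight
    factor = 0
    factor = 26
    length = length[26]
    for q in weight:
        weight = weight + 7
        if weight >= 11:
            break
    factor = factor - factor
    return 34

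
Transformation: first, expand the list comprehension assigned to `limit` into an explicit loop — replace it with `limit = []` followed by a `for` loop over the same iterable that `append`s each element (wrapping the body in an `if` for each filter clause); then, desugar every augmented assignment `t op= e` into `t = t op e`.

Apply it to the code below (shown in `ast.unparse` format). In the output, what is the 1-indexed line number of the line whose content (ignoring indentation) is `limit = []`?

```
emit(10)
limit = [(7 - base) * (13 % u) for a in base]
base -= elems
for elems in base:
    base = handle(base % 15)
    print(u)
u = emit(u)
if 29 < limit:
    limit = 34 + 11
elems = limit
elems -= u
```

2

Transformed code:
emit(10)
limit = []
for a in base:
    limit.append((7 - base) * (13 % u))
base = base - elems
for elems in base:
    base = handle(base % 15)
    print(u)
u = emit(u)
if 29 < limit:
    limit = 34 + 11
elems = limit
elems = elems - u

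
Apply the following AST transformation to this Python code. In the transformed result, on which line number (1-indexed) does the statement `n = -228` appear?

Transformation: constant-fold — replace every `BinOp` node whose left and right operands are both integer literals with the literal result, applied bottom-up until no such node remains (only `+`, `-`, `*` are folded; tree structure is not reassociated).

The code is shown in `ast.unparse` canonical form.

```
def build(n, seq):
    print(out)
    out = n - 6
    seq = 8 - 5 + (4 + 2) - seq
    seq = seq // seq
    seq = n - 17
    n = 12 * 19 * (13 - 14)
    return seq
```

Transformed code:
def build(n, seq):
    print(out)
    out = n - 6
    seq = 9 - seq
    seq = seq // seq
    seq = n - 17
    n = -228
    return seq

7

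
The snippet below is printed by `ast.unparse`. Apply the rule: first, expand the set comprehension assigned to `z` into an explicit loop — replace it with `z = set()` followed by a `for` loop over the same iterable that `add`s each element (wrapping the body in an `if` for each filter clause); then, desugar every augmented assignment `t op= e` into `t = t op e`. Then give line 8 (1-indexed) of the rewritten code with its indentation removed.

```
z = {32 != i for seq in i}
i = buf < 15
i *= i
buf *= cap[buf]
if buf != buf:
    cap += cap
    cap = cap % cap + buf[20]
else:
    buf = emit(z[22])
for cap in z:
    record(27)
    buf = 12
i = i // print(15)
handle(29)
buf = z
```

cap = cap + cap

Transformed code:
z = set()
for seq in i:
    z.add(32 != i)
i = buf < 15
i = i * i
buf = buf * cap[buf]
if buf != buf:
    cap = cap + cap
    cap = cap % cap + buf[20]
else:
    buf = emit(z[22])
for cap in z:
    record(27)
    buf = 12
i = i // print(15)
handle(29)
buf = z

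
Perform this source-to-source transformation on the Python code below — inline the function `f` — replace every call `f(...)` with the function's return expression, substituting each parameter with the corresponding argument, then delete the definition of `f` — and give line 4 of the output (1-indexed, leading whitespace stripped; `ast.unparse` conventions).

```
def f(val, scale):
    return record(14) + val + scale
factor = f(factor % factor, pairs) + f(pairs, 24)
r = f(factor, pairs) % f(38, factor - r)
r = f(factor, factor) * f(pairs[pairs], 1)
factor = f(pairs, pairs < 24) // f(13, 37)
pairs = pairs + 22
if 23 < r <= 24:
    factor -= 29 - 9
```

factor = (record(14) + pairs + (pairs < 24)) // (record(14) + 13 + 37)

Transformed code:
factor = record(14) + factor % factor + pairs + (record(14) + pairs + 24)
r = (record(14) + factor + pairs) % (record(14) + 38 + (factor - r))
r = (record(14) + factor + factor) * (record(14) + pairs[pairs] + 1)
factor = (record(14) + pairs + (pairs < 24)) // (record(14) + 13 + 37)
pairs = pairs + 22
if 23 < r <= 24:
    factor -= 29 - 9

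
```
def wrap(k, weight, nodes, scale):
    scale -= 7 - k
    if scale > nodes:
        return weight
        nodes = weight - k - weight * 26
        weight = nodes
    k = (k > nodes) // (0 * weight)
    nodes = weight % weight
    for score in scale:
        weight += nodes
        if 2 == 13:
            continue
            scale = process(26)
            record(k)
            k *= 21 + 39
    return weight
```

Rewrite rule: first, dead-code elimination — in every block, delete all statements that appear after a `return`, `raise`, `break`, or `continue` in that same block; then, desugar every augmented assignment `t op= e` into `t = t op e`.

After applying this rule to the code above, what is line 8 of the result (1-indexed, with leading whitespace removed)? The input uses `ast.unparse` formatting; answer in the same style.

weight = weight + nodes

Transformed code:
def wrap(k, weight, nodes, scale):
    scale = scale - (7 - k)
    if scale > nodes:
        return weight
    k = (k > nodes) // (0 * weight)
    nodes = weight % weight
    for score in scale:
        weight = weight + nodes
        if 2 == 13:
            continue
    return weight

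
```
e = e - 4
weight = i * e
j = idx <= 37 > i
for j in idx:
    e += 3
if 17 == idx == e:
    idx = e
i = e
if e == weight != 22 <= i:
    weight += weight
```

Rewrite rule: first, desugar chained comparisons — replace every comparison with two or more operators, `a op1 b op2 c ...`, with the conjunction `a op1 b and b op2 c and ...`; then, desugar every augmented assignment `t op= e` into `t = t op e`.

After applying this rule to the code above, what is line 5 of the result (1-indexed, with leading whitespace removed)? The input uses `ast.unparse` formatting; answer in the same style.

Transformed code:
e = e - 4
weight = i * e
j = idx <= 37 and 37 > i
for j in idx:
    e = e + 3
if 17 == idx and idx == e:
    idx = e
i = e
if e == weight and weight != 22 and (22 <= i):
    weight = weight + weight

e = e + 3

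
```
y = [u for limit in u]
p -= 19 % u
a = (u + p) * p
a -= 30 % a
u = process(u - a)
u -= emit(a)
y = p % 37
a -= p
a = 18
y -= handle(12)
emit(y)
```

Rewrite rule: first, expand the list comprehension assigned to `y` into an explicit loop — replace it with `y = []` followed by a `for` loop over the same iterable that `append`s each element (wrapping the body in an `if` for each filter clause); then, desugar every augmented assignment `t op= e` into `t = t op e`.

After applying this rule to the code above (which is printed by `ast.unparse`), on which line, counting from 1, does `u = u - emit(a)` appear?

8

Transformed code:
y = []
for limit in u:
    y.append(u)
p = p - 19 % u
a = (u + p) * p
a = a - 30 % a
u = process(u - a)
u = u - emit(a)
y = p % 37
a = a - p
a = 18
y = y - handle(12)
emit(y)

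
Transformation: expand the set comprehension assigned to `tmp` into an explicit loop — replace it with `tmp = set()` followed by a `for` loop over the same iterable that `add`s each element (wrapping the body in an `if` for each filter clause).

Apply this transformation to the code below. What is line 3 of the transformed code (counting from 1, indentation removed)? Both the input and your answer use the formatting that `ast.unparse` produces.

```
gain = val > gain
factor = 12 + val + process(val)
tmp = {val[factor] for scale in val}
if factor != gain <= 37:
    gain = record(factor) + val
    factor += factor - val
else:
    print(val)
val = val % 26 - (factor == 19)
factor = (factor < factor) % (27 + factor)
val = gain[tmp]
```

Transformed code:
gain = val > gain
factor = 12 + val + process(val)
tmp = set()
for scale in val:
    tmp.add(val[factor])
if factor != gain <= 37:
    gain = record(factor) + val
    factor += factor - val
else:
    print(val)
val = val % 26 - (factor == 19)
factor = (factor < factor) % (27 + factor)
val = gain[tmp]

tmp = set()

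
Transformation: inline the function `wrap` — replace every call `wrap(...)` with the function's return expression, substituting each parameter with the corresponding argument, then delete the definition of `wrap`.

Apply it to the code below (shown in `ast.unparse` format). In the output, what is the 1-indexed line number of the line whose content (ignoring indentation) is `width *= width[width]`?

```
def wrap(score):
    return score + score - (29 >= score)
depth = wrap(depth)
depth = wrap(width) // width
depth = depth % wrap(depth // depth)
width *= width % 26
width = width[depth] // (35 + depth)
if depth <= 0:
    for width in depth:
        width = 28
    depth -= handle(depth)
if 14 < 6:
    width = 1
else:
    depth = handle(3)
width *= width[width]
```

14

Transformed code:
depth = depth + depth - (29 >= depth)
depth = (width + width - (29 >= width)) // width
depth = depth % (depth // depth + depth // depth - (29 >= depth // depth))
width *= width % 26
width = width[depth] // (35 + depth)
if depth <= 0:
    for width in depth:
        width = 28
    depth -= handle(depth)
if 14 < 6:
    width = 1
else:
    depth = handle(3)
width *= width[width]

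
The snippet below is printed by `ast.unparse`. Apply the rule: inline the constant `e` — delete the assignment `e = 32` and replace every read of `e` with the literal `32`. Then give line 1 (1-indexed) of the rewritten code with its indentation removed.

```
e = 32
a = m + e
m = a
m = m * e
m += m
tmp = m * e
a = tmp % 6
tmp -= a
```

a = m + 32

Transformed code:
a = m + 32
m = a
m = m * 32
m += m
tmp = m * 32
a = tmp % 6
tmp -= a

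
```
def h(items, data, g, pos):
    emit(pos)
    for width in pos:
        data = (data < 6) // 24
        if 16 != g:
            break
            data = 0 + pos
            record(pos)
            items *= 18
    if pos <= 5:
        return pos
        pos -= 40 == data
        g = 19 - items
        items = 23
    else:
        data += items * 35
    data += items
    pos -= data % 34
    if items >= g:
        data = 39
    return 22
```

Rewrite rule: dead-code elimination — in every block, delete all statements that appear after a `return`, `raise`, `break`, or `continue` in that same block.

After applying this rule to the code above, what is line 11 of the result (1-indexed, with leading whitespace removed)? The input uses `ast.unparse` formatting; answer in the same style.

data += items

Transformed code:
def h(items, data, g, pos):
    emit(pos)
    for width in pos:
        data = (data < 6) // 24
        if 16 != g:
            break
    if pos <= 5:
        return pos
    else:
        data += items * 35
    data += items
    pos -= data % 34
    if items >= g:
        data = 39
    return 22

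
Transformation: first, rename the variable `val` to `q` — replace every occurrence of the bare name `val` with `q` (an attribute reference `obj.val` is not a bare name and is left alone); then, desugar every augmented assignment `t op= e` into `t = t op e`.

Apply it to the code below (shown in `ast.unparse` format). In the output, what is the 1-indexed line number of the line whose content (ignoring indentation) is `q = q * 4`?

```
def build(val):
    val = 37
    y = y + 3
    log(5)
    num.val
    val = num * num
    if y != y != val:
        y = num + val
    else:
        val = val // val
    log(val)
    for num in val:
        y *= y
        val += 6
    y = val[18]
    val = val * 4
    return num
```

16

Transformed code:
def build(q):
    q = 37
    y = y + 3
    log(5)
    num.val
    q = num * num
    if y != y != q:
        y = num + q
    else:
        q = q // q
    log(q)
    for num in q:
        y = y * y
        q = q + 6
    y = q[18]
    q = q * 4
    return num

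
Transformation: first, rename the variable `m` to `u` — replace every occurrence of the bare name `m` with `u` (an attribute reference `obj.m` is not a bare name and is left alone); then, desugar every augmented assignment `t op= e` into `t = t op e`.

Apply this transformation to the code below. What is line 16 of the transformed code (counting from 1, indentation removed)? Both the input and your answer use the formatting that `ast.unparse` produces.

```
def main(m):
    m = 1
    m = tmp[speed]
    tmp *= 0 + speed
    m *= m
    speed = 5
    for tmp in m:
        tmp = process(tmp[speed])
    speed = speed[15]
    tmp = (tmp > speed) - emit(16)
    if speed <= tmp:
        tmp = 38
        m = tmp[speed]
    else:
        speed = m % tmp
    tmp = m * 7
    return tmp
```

Transformed code:
def main(u):
    u = 1
    u = tmp[speed]
    tmp = tmp * (0 + speed)
    u = u * u
    speed = 5
    for tmp in u:
        tmp = process(tmp[speed])
    speed = speed[15]
    tmp = (tmp > speed) - emit(16)
    if speed <= tmp:
        tmp = 38
        u = tmp[speed]
    else:
        speed = u % tmp
    tmp = u * 7
    return tmp

tmp = u * 7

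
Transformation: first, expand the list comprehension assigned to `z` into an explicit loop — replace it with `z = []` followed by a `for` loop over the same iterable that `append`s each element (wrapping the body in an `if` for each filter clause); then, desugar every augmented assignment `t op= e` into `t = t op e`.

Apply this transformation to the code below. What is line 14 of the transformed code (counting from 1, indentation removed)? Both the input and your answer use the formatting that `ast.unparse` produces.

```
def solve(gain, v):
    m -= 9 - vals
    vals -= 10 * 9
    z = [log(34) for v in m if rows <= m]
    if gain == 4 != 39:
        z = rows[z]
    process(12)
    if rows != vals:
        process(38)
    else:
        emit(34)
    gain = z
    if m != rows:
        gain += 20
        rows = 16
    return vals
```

Transformed code:
def solve(gain, v):
    m = m - (9 - vals)
    vals = vals - 10 * 9
    z = []
    for v in m:
        if rows <= m:
            z.append(log(34))
    if gain == 4 != 39:
        z = rows[z]
    process(12)
    if rows != vals:
        process(38)
    else:
        emit(34)
    gain = z
    if m != rows:
        gain = gain + 20
        rows = 16
    return vals

emit(34)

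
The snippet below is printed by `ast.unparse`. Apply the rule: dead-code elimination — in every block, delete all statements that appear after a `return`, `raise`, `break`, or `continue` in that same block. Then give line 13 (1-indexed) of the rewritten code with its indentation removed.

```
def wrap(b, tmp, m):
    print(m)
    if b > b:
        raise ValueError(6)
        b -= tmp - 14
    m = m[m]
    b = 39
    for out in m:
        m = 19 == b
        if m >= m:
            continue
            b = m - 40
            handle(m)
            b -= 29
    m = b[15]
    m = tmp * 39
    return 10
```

return 10

Transformed code:
def wrap(b, tmp, m):
    print(m)
    if b > b:
        raise ValueError(6)
    m = m[m]
    b = 39
    for out in m:
        m = 19 == b
        if m >= m:
            continue
    m = b[15]
    m = tmp * 39
    return 10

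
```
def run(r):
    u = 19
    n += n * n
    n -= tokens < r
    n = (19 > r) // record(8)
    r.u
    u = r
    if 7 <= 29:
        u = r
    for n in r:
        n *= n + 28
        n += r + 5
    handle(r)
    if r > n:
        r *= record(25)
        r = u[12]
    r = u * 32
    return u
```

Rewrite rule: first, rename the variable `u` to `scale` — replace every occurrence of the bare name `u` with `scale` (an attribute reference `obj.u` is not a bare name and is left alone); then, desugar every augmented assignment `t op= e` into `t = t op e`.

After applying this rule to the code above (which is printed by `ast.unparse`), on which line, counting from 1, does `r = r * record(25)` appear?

Transformed code:
def run(r):
    scale = 19
    n = n + n * n
    n = n - (tokens < r)
    n = (19 > r) // record(8)
    r.u
    scale = r
    if 7 <= 29:
        scale = r
    for n in r:
        n = n * (n + 28)
        n = n + (r + 5)
    handle(r)
    if r > n:
        r = r * record(25)
        r = scale[12]
    r = scale * 32
    return scale

15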